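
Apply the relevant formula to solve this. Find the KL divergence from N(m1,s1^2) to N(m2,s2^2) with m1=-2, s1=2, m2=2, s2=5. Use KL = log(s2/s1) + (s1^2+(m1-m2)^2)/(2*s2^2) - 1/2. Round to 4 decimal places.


KL divergence between normal distributions:
KL = log(s2/s1) + (s1^2 + (m1-m2)^2)/(2*s2^2) - 1/2.
log(5/2) = 0.916291.
(2^2 + (-2-2)^2)/(2*5^2) = (4 + 16)/50 = 0.4.
KL = 0.916291 + 0.4 - 0.5 = 0.8163

0.8163


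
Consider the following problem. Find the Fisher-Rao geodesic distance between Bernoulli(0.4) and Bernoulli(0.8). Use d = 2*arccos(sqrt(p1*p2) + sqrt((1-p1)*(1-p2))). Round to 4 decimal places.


Geodesic distance on Bernoulli manifold:
d(p1,p2) = 2*arccos(sqrt(p1*p2) + sqrt((1-p1)*(1-p2))).
sqrt(p1*p2) = sqrt(0.4*0.8) = 0.565685.
sqrt((1-p1)*(1-p2)) = sqrt(0.6*0.2) = 0.34641.
arg = 0.565685 + 0.34641 = 0.912096.
d = 2*arccos(0.912096) = 0.8449

0.8449


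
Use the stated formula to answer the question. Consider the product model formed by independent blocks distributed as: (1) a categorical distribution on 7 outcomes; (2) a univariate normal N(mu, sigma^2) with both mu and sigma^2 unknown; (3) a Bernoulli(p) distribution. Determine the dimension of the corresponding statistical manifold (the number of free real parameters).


The dimension of a statistical manifold equals the number of free
(independent) real parameters of the model. For a product of independent
blocks the parameter counts add.
- categorical on 7 outcomes (probabilities sum to 1): 7-1 = 6.
- normal (mu, sigma^2): 2.
- Bernoulli (p): 1.
Total = 6 + 2 + 1 = 9.
Dimension = 9

9


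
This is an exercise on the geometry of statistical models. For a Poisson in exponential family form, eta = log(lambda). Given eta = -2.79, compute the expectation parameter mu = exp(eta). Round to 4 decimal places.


Expectation parameter for Poisson exponential family:
mu = exp(eta).
eta = -2.79.
mu = exp(-2.79) = 0.0614

0.0614


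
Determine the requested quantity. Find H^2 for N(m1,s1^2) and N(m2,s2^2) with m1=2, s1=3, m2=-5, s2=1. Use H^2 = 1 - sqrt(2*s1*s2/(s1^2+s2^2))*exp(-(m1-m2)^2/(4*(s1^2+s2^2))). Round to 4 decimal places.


Squared Hellinger distance for Gaussians:
H^2 = 1 - sqrt(2*s1*s2/(s1^2+s2^2)) * exp(-(m1-m2)^2/(4*(s1^2+s2^2))).
s1^2 = 9, s2^2 = 1, s1^2+s2^2 = 10.
sqrt(2*3*1/(10)) = 0.774597.
(m1-m2)^2 = (7)^2 = 49.
exp(-49/(4*10)) = exp(-1.225) = 0.293758.
H^2 = 1 - 0.774597*0.293758 = 0.7725

0.7725


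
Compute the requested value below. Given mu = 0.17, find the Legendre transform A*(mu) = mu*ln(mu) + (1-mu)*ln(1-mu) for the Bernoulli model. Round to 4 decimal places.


Legendre transform for Bernoulli:
A*(mu) = mu*log(mu) + (1-mu)*log(1-mu).
mu = 0.17, 1-mu = 0.83.
mu*log(mu) = 0.17*log(0.17) = -0.301233.
(1-mu)*log(1-mu) = 0.83*log(0.83) = -0.154654.
A* = -0.301233 + -0.154654 = -0.4559

-0.4559


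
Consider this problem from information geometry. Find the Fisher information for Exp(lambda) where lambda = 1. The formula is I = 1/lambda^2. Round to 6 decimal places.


Fisher information for exponential: I(lambda) = 1/lambda^2.
lambda = 1, lambda^2 = 1.
I = 1/1 = 1.000000

1.000000


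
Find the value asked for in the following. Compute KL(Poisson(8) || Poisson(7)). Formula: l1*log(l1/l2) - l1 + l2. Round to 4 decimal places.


KL divergence for Poisson:
KL = l1*log(l1/l2) - l1 + l2.
l1 = 8, l2 = 7.
log(8/7) = 0.133531.
l1*log(l1/l2) = 8 * 0.133531 = 1.068251.
KL = 1.068251 - 8 + 7 = 0.0683

0.0683


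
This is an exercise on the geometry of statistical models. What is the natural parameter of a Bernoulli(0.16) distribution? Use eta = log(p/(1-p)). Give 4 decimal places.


Natural parameter for Bernoulli: eta = log(p/(1-p)).
p = 0.16, 1-p = 0.84.
p/(1-p) = 0.190476.
eta = log(0.190476) = -1.6582

-1.6582


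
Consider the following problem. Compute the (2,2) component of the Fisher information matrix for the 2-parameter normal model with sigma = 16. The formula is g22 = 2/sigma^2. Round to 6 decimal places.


For the 2-parameter normal family, the Fisher metric has:
  g11 = 1/sigma^2, g22 = 2/sigma^2.
sigma = 16, sigma^2 = 256.
g22 = 0.007813

0.007813


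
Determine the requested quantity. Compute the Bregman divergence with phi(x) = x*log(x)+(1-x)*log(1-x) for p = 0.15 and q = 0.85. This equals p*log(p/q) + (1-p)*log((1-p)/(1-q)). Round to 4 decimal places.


Bregman divergence with negative entropy generator:
D = p*log(p/q) + (1-p)*log((1-p)/(1-q)).
p = 0.15, q = 0.85.
p*log(p/q) = 0.15*log(0.15/0.85) = -0.26019.
(1-p)*log((1-p)/(1-q)) = 0.85*log(0.85/0.15) = 1.474411.
D = -0.26019 + 1.474411 = 1.2142

1.2142


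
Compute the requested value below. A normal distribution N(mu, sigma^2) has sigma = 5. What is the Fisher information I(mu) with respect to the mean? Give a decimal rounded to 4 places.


The Fisher information for the mean of a normal distribution is I(mu) = 1/sigma^2.
sigma = 5, so sigma^2 = 25.
I(mu) = 1/25 = 0.0400

0.0400


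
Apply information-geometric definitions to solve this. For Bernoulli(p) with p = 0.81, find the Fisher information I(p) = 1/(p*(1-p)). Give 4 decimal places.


For Bernoulli(p), Fisher information is I(p) = 1/(p*(1-p)).
p = 0.81, 1-p = 0.19.
p*(1-p) = 0.1539.
I(p) = 1/0.1539 = 6.4977

6.4977


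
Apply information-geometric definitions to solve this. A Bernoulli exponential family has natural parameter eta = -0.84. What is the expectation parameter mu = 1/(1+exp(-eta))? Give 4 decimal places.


Dual coordinate (expectation parameter) for Bernoulli:
mu = 1/(1+exp(-eta)).
eta = -0.84.
exp(-eta) = exp(0.84) = 2.316367.
mu = 1/(1+2.316367) = 0.3015

0.3015


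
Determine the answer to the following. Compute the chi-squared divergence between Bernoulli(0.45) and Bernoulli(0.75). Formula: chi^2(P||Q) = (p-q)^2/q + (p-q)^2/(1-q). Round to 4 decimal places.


Chi-squared divergence between Bernoulli distributions:
chi^2 = (p-q)^2/q + (p-q)^2/(1-q).
p = 0.45, q = 0.75, p-q = -0.3.
(p-q)^2 = 0.09.
term1 = 0.09/0.75 = 0.12.
term2 = 0.09/0.25 = 0.36.
chi^2 = 0.12 + 0.36 = 0.4800

0.4800


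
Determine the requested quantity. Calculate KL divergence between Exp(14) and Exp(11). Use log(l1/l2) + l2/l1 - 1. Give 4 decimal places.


KL divergence for exponential family:
KL = log(l1/l2) + l2/l1 - 1.
log(14/11) = 0.241162.
11/14 = 0.785714.
KL = 0.241162 + 0.785714 - 1 = 0.0269

0.0269


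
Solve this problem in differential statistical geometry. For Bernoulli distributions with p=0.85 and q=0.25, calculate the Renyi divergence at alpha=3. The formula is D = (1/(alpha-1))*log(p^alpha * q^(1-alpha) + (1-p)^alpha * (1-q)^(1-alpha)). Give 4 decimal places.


Renyi divergence of order alpha between Bernoulli distributions:
D = (1/(alpha-1))*log(p^alpha * q^(1-alpha) + (1-p)^alpha * (1-q)^(1-alpha)).
alpha = 3, p = 0.85, q = 0.25.
p^alpha * q^(1-alpha) = 0.85^3 * 0.25^-2 = 9.826.
(1-p)^alpha * (1-q)^(1-alpha) = 0.15^3 * 0.75^-2 = 0.006.
sum = 9.826 + 0.006 = 9.832.
D = (1/2)*log(9.832) = 1.1428

1.1428


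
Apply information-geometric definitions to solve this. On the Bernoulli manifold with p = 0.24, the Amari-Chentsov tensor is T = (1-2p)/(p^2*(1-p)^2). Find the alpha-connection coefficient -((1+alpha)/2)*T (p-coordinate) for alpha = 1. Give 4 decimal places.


Skewness (Amari-Chentsov) tensor: T = (1-2p)/(p^2*(1-p)^2).
p = 0.24, 1-2p = 0.52, p^2 = 0.0576, (1-p)^2 = 0.5776.
T = 0.52/(0.0576 * 0.5776) = 15.629809.
In the p-coordinate, Gamma^(alpha) = Gamma^(0) - (alpha/2)*T with Gamma^(0) = (1/2)*g'(p) = -T/2,
so Gamma^(alpha) = -((1+alpha)/2)*T.
alpha = 1, -(1+alpha)/2 = -1.0.
Gamma = -1.0 * 15.629809 = -15.6298

-15.6298


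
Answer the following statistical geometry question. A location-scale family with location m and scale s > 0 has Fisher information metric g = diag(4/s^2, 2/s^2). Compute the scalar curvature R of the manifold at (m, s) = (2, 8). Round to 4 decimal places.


The metric has the form g = (A dm^2 + B ds^2)/s^2 with A = 4, B = 2.
Substitute u = sqrt(A/B)*m: g = B*(du^2 + ds^2)/s^2, i.e. B times the
Poincare upper half-plane metric, which has constant Gaussian curvature -1.
Scaling a 2D metric by a constant c divides the Gaussian curvature by c,
so K = -1/B = -1/(2) = -0.5000 everywhere (the point (m, s) = (2, 8) is irrelevant:
the curvature is constant).
Scalar curvature in dimension 2: R = 2K = -2/(2) = -1.0000.

-1.0000


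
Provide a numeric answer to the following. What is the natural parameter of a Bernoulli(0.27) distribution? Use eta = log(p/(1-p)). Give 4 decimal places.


Natural parameter for Bernoulli: eta = log(p/(1-p)).
p = 0.27, 1-p = 0.73.
p/(1-p) = 0.369863.
eta = log(0.369863) = -0.9946

-0.9946


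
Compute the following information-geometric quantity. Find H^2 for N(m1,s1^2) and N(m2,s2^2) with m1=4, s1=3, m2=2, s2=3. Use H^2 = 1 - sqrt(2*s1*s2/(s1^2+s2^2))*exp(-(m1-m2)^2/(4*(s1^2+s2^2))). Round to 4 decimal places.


Squared Hellinger distance for Gaussians:
H^2 = 1 - sqrt(2*s1*s2/(s1^2+s2^2)) * exp(-(m1-m2)^2/(4*(s1^2+s2^2))).
s1^2 = 9, s2^2 = 9, s1^2+s2^2 = 18.
sqrt(2*3*3/(18)) = 1.0.
(m1-m2)^2 = (2)^2 = 4.
exp(-4/(4*18)) = exp(-0.055556) = 0.945959.
H^2 = 1 - 1.0*0.945959 = 0.0540

0.0540


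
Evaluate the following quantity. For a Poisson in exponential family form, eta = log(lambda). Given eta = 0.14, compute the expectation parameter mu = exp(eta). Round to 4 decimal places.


Expectation parameter for Poisson exponential family:
mu = exp(eta).
eta = 0.14.
mu = exp(0.14) = 1.1503

1.1503


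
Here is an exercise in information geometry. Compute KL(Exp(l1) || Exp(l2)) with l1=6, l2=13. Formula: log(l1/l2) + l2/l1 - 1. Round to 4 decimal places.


KL divergence for exponential family:
KL = log(l1/l2) + l2/l1 - 1.
log(6/13) = -0.77319.
13/6 = 2.166667.
KL = -0.77319 + 2.166667 - 1 = 0.3935

0.3935


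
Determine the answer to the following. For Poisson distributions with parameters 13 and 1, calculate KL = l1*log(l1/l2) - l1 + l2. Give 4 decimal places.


KL divergence for Poisson:
KL = l1*log(l1/l2) - l1 + l2.
l1 = 13, l2 = 1.
log(13/1) = 2.564949.
l1*log(l1/l2) = 13 * 2.564949 = 33.344342.
KL = 33.344342 - 13 + 1 = 21.3443

21.3443


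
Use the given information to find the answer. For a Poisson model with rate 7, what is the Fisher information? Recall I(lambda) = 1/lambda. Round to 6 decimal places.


Fisher information for Poisson: I(lambda) = 1/lambda.
lambda = 7.
I(lambda) = 1/7 = 0.142857

0.142857


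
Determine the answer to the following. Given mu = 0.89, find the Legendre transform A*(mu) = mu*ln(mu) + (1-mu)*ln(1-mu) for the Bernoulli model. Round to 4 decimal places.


Legendre transform for Bernoulli:
A*(mu) = mu*log(mu) + (1-mu)*log(1-mu).
mu = 0.89, 1-mu = 0.11.
mu*log(mu) = 0.89*log(0.89) = -0.103715.
(1-mu)*log(1-mu) = 0.11*log(0.11) = -0.2428.
A* = -0.103715 + -0.2428 = -0.3465

-0.3465


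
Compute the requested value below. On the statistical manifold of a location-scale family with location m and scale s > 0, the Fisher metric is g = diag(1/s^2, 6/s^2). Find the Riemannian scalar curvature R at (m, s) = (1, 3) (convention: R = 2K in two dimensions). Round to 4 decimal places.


The metric has the form g = (A dm^2 + B ds^2)/s^2 with A = 1, B = 6.
Substitute u = sqrt(A/B)*m: g = B*(du^2 + ds^2)/s^2, i.e. B times the
Poincare upper half-plane metric, which has constant Gaussian curvature -1.
Scaling a 2D metric by a constant c divides the Gaussian curvature by c,
so K = -1/B = -1/(6) = -0.1667 everywhere (the point (m, s) = (1, 3) is irrelevant:
the curvature is constant).
Scalar curvature in dimension 2: R = 2K = -2/(6) = -0.3333.

-0.3333


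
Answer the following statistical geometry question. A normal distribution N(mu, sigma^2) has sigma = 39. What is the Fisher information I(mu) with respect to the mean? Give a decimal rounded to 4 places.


The Fisher information for the mean of a normal distribution is I(mu) = 1/sigma^2.
sigma = 39, so sigma^2 = 1521.
I(mu) = 1/1521 = 0.0007

0.0007


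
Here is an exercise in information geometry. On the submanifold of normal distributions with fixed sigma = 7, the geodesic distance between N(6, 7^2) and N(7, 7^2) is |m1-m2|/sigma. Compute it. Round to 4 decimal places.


On the fixed-variance normal subfamily, geodesic distance = |m1-m2|/sigma.
|6 - 7| = 1.
sigma = 7.
d = 1/7 = 0.1429

0.1429


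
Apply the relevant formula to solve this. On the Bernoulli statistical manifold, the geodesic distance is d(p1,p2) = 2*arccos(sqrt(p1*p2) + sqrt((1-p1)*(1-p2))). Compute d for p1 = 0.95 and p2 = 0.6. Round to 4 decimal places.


Geodesic distance on Bernoulli manifold:
d(p1,p2) = 2*arccos(sqrt(p1*p2) + sqrt((1-p1)*(1-p2))).
sqrt(p1*p2) = sqrt(0.95*0.6) = 0.754983.
sqrt((1-p1)*(1-p2)) = sqrt(0.05*0.4) = 0.141421.
arg = 0.754983 + 0.141421 = 0.896405.
d = 2*arccos(0.896405) = 0.9184

0.9184


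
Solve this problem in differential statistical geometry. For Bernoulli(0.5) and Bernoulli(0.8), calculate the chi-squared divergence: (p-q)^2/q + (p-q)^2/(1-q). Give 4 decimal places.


Chi-squared divergence between Bernoulli distributions:
chi^2 = (p-q)^2/q + (p-q)^2/(1-q).
p = 0.5, q = 0.8, p-q = -0.3.
(p-q)^2 = 0.09.
term1 = 0.09/0.8 = 0.1125.
term2 = 0.09/0.2 = 0.45.
chi^2 = 0.1125 + 0.45 = 0.5625

0.5625


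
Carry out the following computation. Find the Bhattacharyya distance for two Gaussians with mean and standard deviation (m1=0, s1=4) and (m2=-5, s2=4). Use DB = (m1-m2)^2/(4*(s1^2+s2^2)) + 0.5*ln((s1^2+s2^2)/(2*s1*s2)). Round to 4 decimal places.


Bhattacharyya distance between two Gaussians:
DB = (m1-m2)^2/(4*(s1^2+s2^2)) + (1/2)*ln((s1^2+s2^2)/(2*s1*s2)).
(m1-m2)^2 = (5)^2 = 25.
s1^2+s2^2 = 16 + 16 = 32.
term1 = 25/128 = 0.195312.
term2 = 0.5*ln(32/32.0) = 0.0.
DB = 0.195312 + 0.0 = 0.1953

0.1953


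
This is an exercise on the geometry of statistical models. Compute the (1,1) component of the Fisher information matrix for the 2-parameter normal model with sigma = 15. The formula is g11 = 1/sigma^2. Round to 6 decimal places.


For the 2-parameter normal family, the Fisher metric has:
  g11 = 1/sigma^2, g22 = 2/sigma^2.
sigma = 15, sigma^2 = 225.
g11 = 0.004444

0.004444


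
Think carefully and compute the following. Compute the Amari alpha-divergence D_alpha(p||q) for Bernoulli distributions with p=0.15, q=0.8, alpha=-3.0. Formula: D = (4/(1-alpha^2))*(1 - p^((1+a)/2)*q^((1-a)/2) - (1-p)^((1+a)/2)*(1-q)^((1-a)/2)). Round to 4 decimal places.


Amari alpha-divergence:
D = (4/(1-alpha^2))*(1 - p^((1+a)/2)*q^((1-a)/2) - (1-p)^((1+a)/2)*(1-q)^((1-a)/2)).
alpha = -3.0, p = 0.15, q = 0.8.
e1 = (1+alpha)/2 = -1.0, e2 = (1-alpha)/2 = 2.0.
t1 = p^e1 * q^e2 = 0.15^-1.0 * 0.8^2.0 = 4.266667.
t2 = (1-p)^e1 * (1-q)^e2 = 0.85^-1.0 * 0.2^2.0 = 0.047059.
4/(1-alpha^2) = -0.5.
D = -0.5*(1 - 4.266667 - 0.047059) = 1.6569

1.6569


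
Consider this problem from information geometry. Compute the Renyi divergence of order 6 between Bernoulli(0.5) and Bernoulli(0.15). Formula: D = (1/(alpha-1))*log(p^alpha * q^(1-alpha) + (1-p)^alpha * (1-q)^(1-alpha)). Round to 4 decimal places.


Renyi divergence of order alpha between Bernoulli distributions:
D = (1/(alpha-1))*log(p^alpha * q^(1-alpha) + (1-p)^alpha * (1-q)^(1-alpha)).
alpha = 6, p = 0.5, q = 0.15.
p^alpha * q^(1-alpha) = 0.5^6 * 0.15^-5 = 205.761317.
(1-p)^alpha * (1-q)^(1-alpha) = 0.5^6 * 0.85^-5 = 0.035215.
sum = 205.761317 + 0.035215 = 205.796532.
D = (1/5)*log(205.796532) = 1.0654

1.0654


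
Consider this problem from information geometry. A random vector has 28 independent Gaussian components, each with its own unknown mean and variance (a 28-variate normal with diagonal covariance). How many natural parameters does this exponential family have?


Exponential family dimension calculation:
Each univariate normal has two natural parameters (mu/sigma^2 and -1/(2 sigma^2)).
With 28 independent components, dim = 2 * 28 = 56.

56


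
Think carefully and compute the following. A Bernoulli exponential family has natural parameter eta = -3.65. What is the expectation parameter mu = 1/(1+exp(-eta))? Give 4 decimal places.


Dual coordinate (expectation parameter) for Bernoulli:
mu = 1/(1+exp(-eta)).
eta = -3.65.
exp(-eta) = exp(3.65) = 38.474666.
mu = 1/(1+38.474666) = 0.0253

0.0253


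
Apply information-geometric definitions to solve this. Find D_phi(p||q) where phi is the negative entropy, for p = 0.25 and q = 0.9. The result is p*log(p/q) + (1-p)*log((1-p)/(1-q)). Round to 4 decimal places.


Bregman divergence with negative entropy generator:
D = p*log(p/q) + (1-p)*log((1-p)/(1-q)).
p = 0.25, q = 0.9.
p*log(p/q) = 0.25*log(0.25/0.9) = -0.320233.
(1-p)*log((1-p)/(1-q)) = 0.75*log(0.75/0.1) = 1.511177.
D = -0.320233 + 1.511177 = 1.1909

1.1909


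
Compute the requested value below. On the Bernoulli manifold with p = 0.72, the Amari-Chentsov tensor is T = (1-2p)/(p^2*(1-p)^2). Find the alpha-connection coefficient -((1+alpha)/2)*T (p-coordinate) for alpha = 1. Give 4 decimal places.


Skewness (Amari-Chentsov) tensor: T = (1-2p)/(p^2*(1-p)^2).
p = 0.72, 1-2p = -0.44, p^2 = 0.5184, (1-p)^2 = 0.0784.
T = -0.44/(0.5184 * 0.0784) = -10.82609.
In the p-coordinate, Gamma^(alpha) = Gamma^(0) - (alpha/2)*T with Gamma^(0) = (1/2)*g'(p) = -T/2,
so Gamma^(alpha) = -((1+alpha)/2)*T.
alpha = 1, -(1+alpha)/2 = -1.0.
Gamma = -1.0 * -10.82609 = 10.8261

10.8261


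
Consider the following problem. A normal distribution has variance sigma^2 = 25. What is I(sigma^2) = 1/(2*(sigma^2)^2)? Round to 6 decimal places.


Fisher information for variance: I(sigma^2) = 1/(2*sigma^4).
sigma^2 = 25, so sigma^4 = 625.
I = 1/(2*625) = 1/1250 = 0.000800

0.000800


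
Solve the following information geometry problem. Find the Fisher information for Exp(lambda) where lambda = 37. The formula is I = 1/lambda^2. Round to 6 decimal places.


Fisher information for exponential: I(lambda) = 1/lambda^2.
lambda = 37, lambda^2 = 1369.
I = 1/1369 = 0.000730

0.000730


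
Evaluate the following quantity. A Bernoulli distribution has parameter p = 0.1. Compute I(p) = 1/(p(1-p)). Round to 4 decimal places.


For Bernoulli(p), Fisher information is I(p) = 1/(p*(1-p)).
p = 0.1, 1-p = 0.9.
p*(1-p) = 0.09.
I(p) = 1/0.09 = 11.1111

11.1111


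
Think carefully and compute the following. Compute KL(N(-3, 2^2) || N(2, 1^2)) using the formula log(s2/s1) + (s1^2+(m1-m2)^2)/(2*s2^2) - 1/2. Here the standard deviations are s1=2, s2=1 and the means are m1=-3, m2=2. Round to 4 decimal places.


KL divergence between normal distributions:
KL = log(s2/s1) + (s1^2 + (m1-m2)^2)/(2*s2^2) - 1/2.
log(1/2) = -0.693147.
(2^2 + (-3-2)^2)/(2*1^2) = (4 + 25)/2 = 14.5.
KL = -0.693147 + 14.5 - 0.5 = 13.3069

13.3069


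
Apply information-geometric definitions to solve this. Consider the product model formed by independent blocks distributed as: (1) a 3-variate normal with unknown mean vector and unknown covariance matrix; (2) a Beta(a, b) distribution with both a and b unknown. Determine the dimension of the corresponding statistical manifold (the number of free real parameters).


The dimension of a statistical manifold equals the number of free
(independent) real parameters of the model. For a product of independent
blocks the parameter counts add.
- 3-variate normal: 3 (mean) + 3*4/2 = 6 (symmetric covariance) = 9.
- Beta (a, b): 2.
Total = 9 + 2 = 11.
Dimension = 11

11


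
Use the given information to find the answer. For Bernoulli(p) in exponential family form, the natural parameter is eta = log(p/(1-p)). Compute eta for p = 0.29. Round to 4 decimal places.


Natural parameter for Bernoulli: eta = log(p/(1-p)).
p = 0.29, 1-p = 0.71.
p/(1-p) = 0.408451.
eta = log(0.408451) = -0.8954

-0.8954


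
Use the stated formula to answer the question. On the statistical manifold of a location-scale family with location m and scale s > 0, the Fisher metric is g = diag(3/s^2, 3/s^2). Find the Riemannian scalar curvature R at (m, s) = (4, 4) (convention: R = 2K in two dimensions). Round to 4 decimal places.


The metric has the form g = (A dm^2 + B ds^2)/s^2 with A = 3, B = 3.
Substitute u = sqrt(A/B)*m: g = B*(du^2 + ds^2)/s^2, i.e. B times the
Poincare upper half-plane metric, which has constant Gaussian curvature -1.
Scaling a 2D metric by a constant c divides the Gaussian curvature by c,
so K = -1/B = -1/(3) = -0.3333 everywhere (the point (m, s) = (4, 4) is irrelevant:
the curvature is constant).
Scalar curvature in dimension 2: R = 2K = -2/(3) = -0.6667.

-0.6667


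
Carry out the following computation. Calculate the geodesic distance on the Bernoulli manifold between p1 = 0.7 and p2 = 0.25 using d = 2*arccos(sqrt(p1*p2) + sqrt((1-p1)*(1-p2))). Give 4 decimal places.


Geodesic distance on Bernoulli manifold:
d(p1,p2) = 2*arccos(sqrt(p1*p2) + sqrt((1-p1)*(1-p2))).
sqrt(p1*p2) = sqrt(0.7*0.25) = 0.41833.
sqrt((1-p1)*(1-p2)) = sqrt(0.3*0.75) = 0.474342.
arg = 0.41833 + 0.474342 = 0.892672.
d = 2*arccos(0.892672) = 0.9351

0.9351


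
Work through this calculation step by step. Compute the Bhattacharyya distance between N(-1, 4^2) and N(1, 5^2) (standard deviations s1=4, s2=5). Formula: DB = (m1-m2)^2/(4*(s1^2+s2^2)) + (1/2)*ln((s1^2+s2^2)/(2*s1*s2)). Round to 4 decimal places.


Bhattacharyya distance between two Gaussians:
DB = (m1-m2)^2/(4*(s1^2+s2^2)) + (1/2)*ln((s1^2+s2^2)/(2*s1*s2)).
(m1-m2)^2 = (-2)^2 = 4.
s1^2+s2^2 = 16 + 25 = 41.
term1 = 4/164 = 0.02439.
term2 = 0.5*ln(41/40.0) = 0.012346.
DB = 0.02439 + 0.012346 = 0.0367

0.0367


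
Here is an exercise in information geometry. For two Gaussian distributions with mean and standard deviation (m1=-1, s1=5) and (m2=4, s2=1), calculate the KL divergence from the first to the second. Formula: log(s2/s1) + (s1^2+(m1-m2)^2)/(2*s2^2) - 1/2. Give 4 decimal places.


KL divergence between normal distributions:
KL = log(s2/s1) + (s1^2 + (m1-m2)^2)/(2*s2^2) - 1/2.
log(1/5) = -1.609438.
(5^2 + (-1-4)^2)/(2*1^2) = (25 + 25)/2 = 25.0.
KL = -1.609438 + 25.0 - 0.5 = 22.8906

22.8906


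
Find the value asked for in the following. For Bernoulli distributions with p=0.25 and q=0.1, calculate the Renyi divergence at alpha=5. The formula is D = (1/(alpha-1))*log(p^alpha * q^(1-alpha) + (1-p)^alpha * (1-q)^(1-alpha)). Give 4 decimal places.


Renyi divergence of order alpha between Bernoulli distributions:
D = (1/(alpha-1))*log(p^alpha * q^(1-alpha) + (1-p)^alpha * (1-q)^(1-alpha)).
alpha = 5, p = 0.25, q = 0.1.
p^alpha * q^(1-alpha) = 0.25^5 * 0.1^-4 = 9.765625.
(1-p)^alpha * (1-q)^(1-alpha) = 0.75^5 * 0.9^-4 = 0.36169.
sum = 9.765625 + 0.36169 = 10.127315.
D = (1/4)*log(10.127315) = 0.5788

0.5788


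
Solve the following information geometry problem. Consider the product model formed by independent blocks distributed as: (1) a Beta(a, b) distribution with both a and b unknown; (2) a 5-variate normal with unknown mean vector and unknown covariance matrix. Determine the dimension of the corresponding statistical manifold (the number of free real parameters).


The dimension of a statistical manifold equals the number of free
(independent) real parameters of the model. For a product of independent
blocks the parameter counts add.
- Beta (a, b): 2.
- 5-variate normal: 5 (mean) + 5*6/2 = 15 (symmetric covariance) = 20.
Total = 2 + 20 = 22.
Dimension = 22

22


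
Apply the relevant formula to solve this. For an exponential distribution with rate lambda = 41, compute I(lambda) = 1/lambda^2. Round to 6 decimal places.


Fisher information for exponential: I(lambda) = 1/lambda^2.
lambda = 41, lambda^2 = 1681.
I = 1/1681 = 0.000595

0.000595


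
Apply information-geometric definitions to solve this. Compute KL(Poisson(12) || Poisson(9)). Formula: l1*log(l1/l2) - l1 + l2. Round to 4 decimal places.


KL divergence for Poisson:
KL = l1*log(l1/l2) - l1 + l2.
l1 = 12, l2 = 9.
log(12/9) = 0.287682.
l1*log(l1/l2) = 12 * 0.287682 = 3.452185.
KL = 3.452185 - 12 + 9 = 0.4522

0.4522


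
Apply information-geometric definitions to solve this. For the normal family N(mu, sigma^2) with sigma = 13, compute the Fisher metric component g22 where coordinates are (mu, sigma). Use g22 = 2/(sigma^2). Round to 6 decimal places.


For the 2-parameter normal family, the Fisher metric has:
  g11 = 1/sigma^2, g22 = 2/sigma^2.
sigma = 13, sigma^2 = 169.
g22 = 0.011834

0.011834


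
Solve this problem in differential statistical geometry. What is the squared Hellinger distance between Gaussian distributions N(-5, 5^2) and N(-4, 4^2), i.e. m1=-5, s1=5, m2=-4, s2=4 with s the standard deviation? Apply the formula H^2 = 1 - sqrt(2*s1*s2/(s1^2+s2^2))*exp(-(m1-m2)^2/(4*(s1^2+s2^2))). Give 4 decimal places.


Squared Hellinger distance for Gaussians:
H^2 = 1 - sqrt(2*s1*s2/(s1^2+s2^2)) * exp(-(m1-m2)^2/(4*(s1^2+s2^2))).
s1^2 = 25, s2^2 = 16, s1^2+s2^2 = 41.
sqrt(2*5*4/(41)) = 0.98773.
(m1-m2)^2 = (-1)^2 = 1.
exp(-1/(4*41)) = exp(-0.006098) = 0.993921.
H^2 = 1 - 0.98773*0.993921 = 0.0183

0.0183


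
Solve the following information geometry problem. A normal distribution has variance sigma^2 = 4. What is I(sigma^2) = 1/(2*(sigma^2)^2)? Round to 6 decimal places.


Fisher information for variance: I(sigma^2) = 1/(2*sigma^4).
sigma^2 = 4, so sigma^4 = 16.
I = 1/(2*16) = 1/32 = 0.031250

0.031250


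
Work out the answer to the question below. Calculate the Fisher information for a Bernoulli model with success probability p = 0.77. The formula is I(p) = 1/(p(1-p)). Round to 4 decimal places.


For Bernoulli(p), Fisher information is I(p) = 1/(p*(1-p)).
p = 0.77, 1-p = 0.23.
p*(1-p) = 0.1771.
I(p) = 1/0.1771 = 5.6465

5.6465


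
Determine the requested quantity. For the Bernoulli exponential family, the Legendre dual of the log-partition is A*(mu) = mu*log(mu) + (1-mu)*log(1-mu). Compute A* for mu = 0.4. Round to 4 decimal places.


Legendre transform for Bernoulli:
A*(mu) = mu*log(mu) + (1-mu)*log(1-mu).
mu = 0.4, 1-mu = 0.6.
mu*log(mu) = 0.4*log(0.4) = -0.366516.
(1-mu)*log(1-mu) = 0.6*log(0.6) = -0.306495.
A* = -0.366516 + -0.306495 = -0.6730

-0.6730


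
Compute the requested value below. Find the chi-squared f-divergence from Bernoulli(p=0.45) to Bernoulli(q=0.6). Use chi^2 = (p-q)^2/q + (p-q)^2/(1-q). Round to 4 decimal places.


Chi-squared divergence between Bernoulli distributions:
chi^2 = (p-q)^2/q + (p-q)^2/(1-q).
p = 0.45, q = 0.6, p-q = -0.15.
(p-q)^2 = 0.0225.
term1 = 0.0225/0.6 = 0.0375.
term2 = 0.0225/0.4 = 0.05625.
chi^2 = 0.0375 + 0.05625 = 0.0937

0.0937


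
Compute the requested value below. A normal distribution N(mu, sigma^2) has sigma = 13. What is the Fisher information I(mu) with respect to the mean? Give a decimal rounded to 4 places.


The Fisher information for the mean of a normal distribution is I(mu) = 1/sigma^2.
sigma = 13, so sigma^2 = 169.
I(mu) = 1/169 = 0.0059

0.0059


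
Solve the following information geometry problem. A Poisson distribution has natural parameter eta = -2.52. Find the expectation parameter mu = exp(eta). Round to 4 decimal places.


Expectation parameter for Poisson exponential family:
mu = exp(eta).
eta = -2.52.
mu = exp(-2.52) = 0.0805

0.0805


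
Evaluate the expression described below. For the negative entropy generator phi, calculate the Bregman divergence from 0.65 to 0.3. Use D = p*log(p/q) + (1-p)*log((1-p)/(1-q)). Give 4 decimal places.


Bregman divergence with negative entropy generator:
D = p*log(p/q) + (1-p)*log((1-p)/(1-q)).
p = 0.65, q = 0.3.
p*log(p/q) = 0.65*log(0.65/0.3) = 0.502573.
(1-p)*log((1-p)/(1-q)) = 0.35*log(0.35/0.7) = -0.242602.
D = 0.502573 + -0.242602 = 0.2600

0.2600


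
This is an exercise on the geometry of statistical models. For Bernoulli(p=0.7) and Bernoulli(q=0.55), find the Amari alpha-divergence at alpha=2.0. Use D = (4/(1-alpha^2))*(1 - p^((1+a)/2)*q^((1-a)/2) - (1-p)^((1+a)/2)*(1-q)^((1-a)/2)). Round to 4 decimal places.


Amari alpha-divergence:
D = (4/(1-alpha^2))*(1 - p^((1+a)/2)*q^((1-a)/2) - (1-p)^((1+a)/2)*(1-q)^((1-a)/2)).
alpha = 2.0, p = 0.7, q = 0.55.
e1 = (1+alpha)/2 = 1.5, e2 = (1-alpha)/2 = -0.5.
t1 = p^e1 * q^e2 = 0.7^1.5 * 0.55^-0.5 = 0.789707.
t2 = (1-p)^e1 * (1-q)^e2 = 0.3^1.5 * 0.45^-0.5 = 0.244949.
4/(1-alpha^2) = -1.333333.
D = -1.333333*(1 - 0.789707 - 0.244949) = 0.0462

0.0462


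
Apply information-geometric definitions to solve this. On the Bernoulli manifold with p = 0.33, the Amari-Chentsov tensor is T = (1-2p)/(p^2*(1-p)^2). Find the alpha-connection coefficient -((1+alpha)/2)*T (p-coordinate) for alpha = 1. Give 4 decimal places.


Skewness (Amari-Chentsov) tensor: T = (1-2p)/(p^2*(1-p)^2).
p = 0.33, 1-2p = 0.34, p^2 = 0.1089, (1-p)^2 = 0.4489.
T = 0.34/(0.1089 * 0.4489) = 6.955069.
In the p-coordinate, Gamma^(alpha) = Gamma^(0) - (alpha/2)*T with Gamma^(0) = (1/2)*g'(p) = -T/2,
so Gamma^(alpha) = -((1+alpha)/2)*T.
alpha = 1, -(1+alpha)/2 = -1.0.
Gamma = -1.0 * 6.955069 = -6.9551

-6.9551


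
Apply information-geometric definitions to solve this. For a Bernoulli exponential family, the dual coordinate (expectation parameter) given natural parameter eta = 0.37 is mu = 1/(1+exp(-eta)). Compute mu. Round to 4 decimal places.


Dual coordinate (expectation parameter) for Bernoulli:
mu = 1/(1+exp(-eta)).
eta = 0.37.
exp(-eta) = exp(-0.37) = 0.690734.
mu = 1/(1+0.690734) = 0.5915

0.5915


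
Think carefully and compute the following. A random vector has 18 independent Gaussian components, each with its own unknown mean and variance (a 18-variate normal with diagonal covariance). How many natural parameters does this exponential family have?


Exponential family dimension calculation:
Each univariate normal has two natural parameters (mu/sigma^2 and -1/(2 sigma^2)).
With 18 independent components, dim = 2 * 18 = 36.

36


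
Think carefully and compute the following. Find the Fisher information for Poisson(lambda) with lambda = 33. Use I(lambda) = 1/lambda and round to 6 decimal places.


Fisher information for Poisson: I(lambda) = 1/lambda.
lambda = 33.
I(lambda) = 1/33 = 0.030303

0.030303


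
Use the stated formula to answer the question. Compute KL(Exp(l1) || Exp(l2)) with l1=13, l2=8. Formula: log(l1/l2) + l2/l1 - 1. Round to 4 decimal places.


KL divergence for exponential family:
KL = log(l1/l2) + l2/l1 - 1.
log(13/8) = 0.485508.
8/13 = 0.615385.
KL = 0.485508 + 0.615385 - 1 = 0.1009

0.1009


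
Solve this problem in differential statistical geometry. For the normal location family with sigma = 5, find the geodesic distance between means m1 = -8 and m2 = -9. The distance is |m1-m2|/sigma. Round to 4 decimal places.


On the fixed-variance normal subfamily, geodesic distance = |m1-m2|/sigma.
|-8 - -9| = 1.
sigma = 5.
d = 1/5 = 0.2000

0.2000


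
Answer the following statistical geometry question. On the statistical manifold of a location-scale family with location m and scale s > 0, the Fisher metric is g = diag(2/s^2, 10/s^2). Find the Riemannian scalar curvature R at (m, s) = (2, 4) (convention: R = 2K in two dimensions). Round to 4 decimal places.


The metric has the form g = (A dm^2 + B ds^2)/s^2 with A = 2, B = 10.
Substitute u = sqrt(A/B)*m: g = B*(du^2 + ds^2)/s^2, i.e. B times the
Poincare upper half-plane metric, which has constant Gaussian curvature -1.
Scaling a 2D metric by a constant c divides the Gaussian curvature by c,
so K = -1/B = -1/(10) = -0.1000 everywhere (the point (m, s) = (2, 4) is irrelevant:
the curvature is constant).
Scalar curvature in dimension 2: R = 2K = -2/(10) = -0.2000.

-0.2000


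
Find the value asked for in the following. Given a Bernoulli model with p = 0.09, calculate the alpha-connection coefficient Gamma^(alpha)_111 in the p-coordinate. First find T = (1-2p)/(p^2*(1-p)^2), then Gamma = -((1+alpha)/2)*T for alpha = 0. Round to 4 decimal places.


Skewness (Amari-Chentsov) tensor: T = (1-2p)/(p^2*(1-p)^2).
p = 0.09, 1-2p = 0.82, p^2 = 0.0081, (1-p)^2 = 0.8281.
T = 0.82/(0.0081 * 0.8281) = 122.249206.
In the p-coordinate, Gamma^(alpha) = Gamma^(0) - (alpha/2)*T with Gamma^(0) = (1/2)*g'(p) = -T/2,
so Gamma^(alpha) = -((1+alpha)/2)*T.
alpha = 0, -(1+alpha)/2 = -0.5.
Gamma = -0.5 * 122.249206 = -61.1246

-61.1246


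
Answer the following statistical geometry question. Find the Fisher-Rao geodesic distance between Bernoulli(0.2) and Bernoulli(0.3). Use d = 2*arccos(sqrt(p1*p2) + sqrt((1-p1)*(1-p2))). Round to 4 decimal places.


Geodesic distance on Bernoulli manifold:
d(p1,p2) = 2*arccos(sqrt(p1*p2) + sqrt((1-p1)*(1-p2))).
sqrt(p1*p2) = sqrt(0.2*0.3) = 0.244949.
sqrt((1-p1)*(1-p2)) = sqrt(0.8*0.7) = 0.748331.
arg = 0.244949 + 0.748331 = 0.99328.
d = 2*arccos(0.99328) = 0.2320

0.2320


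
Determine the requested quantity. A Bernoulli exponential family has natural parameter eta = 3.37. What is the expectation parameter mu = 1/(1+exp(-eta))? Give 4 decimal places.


Dual coordinate (expectation parameter) for Bernoulli:
mu = 1/(1+exp(-eta)).
eta = 3.37.
exp(-eta) = exp(-3.37) = 0.03439.
mu = 1/(1+0.03439) = 0.9668

0.9668


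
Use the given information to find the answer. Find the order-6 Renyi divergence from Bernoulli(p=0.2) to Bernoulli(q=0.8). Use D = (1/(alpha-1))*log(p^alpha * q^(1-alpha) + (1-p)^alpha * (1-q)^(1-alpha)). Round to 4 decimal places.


Renyi divergence of order alpha between Bernoulli distributions:
D = (1/(alpha-1))*log(p^alpha * q^(1-alpha) + (1-p)^alpha * (1-q)^(1-alpha)).
alpha = 6, p = 0.2, q = 0.8.
p^alpha * q^(1-alpha) = 0.2^6 * 0.8^-5 = 0.000195.
(1-p)^alpha * (1-q)^(1-alpha) = 0.8^6 * 0.2^-5 = 819.2.
sum = 0.000195 + 819.2 = 819.200195.
D = (1/5)*log(819.200195) = 1.3417

1.3417


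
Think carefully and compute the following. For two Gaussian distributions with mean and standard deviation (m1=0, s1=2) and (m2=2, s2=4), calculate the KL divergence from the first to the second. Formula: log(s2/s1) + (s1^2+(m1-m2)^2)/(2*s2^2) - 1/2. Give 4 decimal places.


KL divergence between normal distributions:
KL = log(s2/s1) + (s1^2 + (m1-m2)^2)/(2*s2^2) - 1/2.
log(4/2) = 0.693147.
(2^2 + (0-2)^2)/(2*4^2) = (4 + 4)/32 = 0.25.
KL = 0.693147 + 0.25 - 0.5 = 0.4431

0.4431


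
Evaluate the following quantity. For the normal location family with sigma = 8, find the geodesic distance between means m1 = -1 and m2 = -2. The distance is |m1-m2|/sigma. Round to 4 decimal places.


On the fixed-variance normal subfamily, geodesic distance = |m1-m2|/sigma.
|-1 - -2| = 1.
sigma = 8.
d = 1/8 = 0.1250

0.1250


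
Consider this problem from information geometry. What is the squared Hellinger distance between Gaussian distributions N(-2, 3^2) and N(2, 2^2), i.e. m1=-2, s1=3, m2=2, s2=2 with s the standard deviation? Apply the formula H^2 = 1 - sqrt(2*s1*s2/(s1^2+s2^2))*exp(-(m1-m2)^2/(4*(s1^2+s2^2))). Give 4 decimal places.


Squared Hellinger distance for Gaussians:
H^2 = 1 - sqrt(2*s1*s2/(s1^2+s2^2)) * exp(-(m1-m2)^2/(4*(s1^2+s2^2))).
s1^2 = 9, s2^2 = 4, s1^2+s2^2 = 13.
sqrt(2*3*2/(13)) = 0.960769.
(m1-m2)^2 = (-4)^2 = 16.
exp(-16/(4*13)) = exp(-0.307692) = 0.735141.
H^2 = 1 - 0.960769*0.735141 = 0.2937

0.2937


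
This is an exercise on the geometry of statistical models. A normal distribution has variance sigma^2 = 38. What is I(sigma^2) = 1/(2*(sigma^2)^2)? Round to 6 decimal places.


Fisher information for variance: I(sigma^2) = 1/(2*sigma^4).
sigma^2 = 38, so sigma^4 = 1444.
I = 1/(2*1444) = 1/2888 = 0.000346

0.000346


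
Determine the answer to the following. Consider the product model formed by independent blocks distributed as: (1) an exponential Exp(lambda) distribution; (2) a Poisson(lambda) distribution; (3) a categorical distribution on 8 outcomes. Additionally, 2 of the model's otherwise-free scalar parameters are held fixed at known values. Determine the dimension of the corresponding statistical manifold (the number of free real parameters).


The dimension of a statistical manifold equals the number of free
(independent) real parameters of the model. For a product of independent
blocks the parameter counts add.
- exponential (lambda): 1.
- Poisson (lambda): 1.
- categorical on 8 outcomes (probabilities sum to 1): 8-1 = 7.
Total = 1 + 1 + 7 = 9.
2 parameter(s) fixed at known values: 9 - 2 = 7.
Dimension = 7

7


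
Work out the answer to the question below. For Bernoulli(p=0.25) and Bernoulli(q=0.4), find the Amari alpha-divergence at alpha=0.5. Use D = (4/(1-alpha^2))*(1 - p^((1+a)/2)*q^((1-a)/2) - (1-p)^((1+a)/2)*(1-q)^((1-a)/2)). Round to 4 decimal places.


Amari alpha-divergence:
D = (4/(1-alpha^2))*(1 - p^((1+a)/2)*q^((1-a)/2) - (1-p)^((1+a)/2)*(1-q)^((1-a)/2)).
alpha = 0.5, p = 0.25, q = 0.4.
e1 = (1+alpha)/2 = 0.75, e2 = (1-alpha)/2 = 0.25.
t1 = p^e1 * q^e2 = 0.25^0.75 * 0.4^0.25 = 0.281171.
t2 = (1-p)^e1 * (1-q)^e2 = 0.75^0.75 * 0.6^0.25 = 0.709306.
4/(1-alpha^2) = 5.333333.
D = 5.333333*(1 - 0.281171 - 0.709306) = 0.0508

0.0508


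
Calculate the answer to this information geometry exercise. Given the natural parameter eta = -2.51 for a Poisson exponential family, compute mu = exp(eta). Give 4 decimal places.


Expectation parameter for Poisson exponential family:
mu = exp(eta).
eta = -2.51.
mu = exp(-2.51) = 0.0813

0.0813


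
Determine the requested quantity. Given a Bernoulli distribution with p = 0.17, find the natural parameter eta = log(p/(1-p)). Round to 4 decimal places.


Natural parameter for Bernoulli: eta = log(p/(1-p)).
p = 0.17, 1-p = 0.83.
p/(1-p) = 0.204819.
eta = log(0.204819) = -1.5856

-1.5856


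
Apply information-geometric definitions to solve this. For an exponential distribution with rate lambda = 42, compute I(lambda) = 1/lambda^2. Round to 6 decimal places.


Fisher information for exponential: I(lambda) = 1/lambda^2.
lambda = 42, lambda^2 = 1764.
I = 1/1764 = 0.000567

0.000567


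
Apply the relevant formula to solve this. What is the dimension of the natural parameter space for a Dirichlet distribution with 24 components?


Exponential family dimension calculation:
Dirichlet with 24 components has 24 natural parameters.

24


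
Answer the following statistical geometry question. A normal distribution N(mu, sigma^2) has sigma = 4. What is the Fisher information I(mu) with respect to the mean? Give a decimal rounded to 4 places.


The Fisher information for the mean of a normal distribution is I(mu) = 1/sigma^2.
sigma = 4, so sigma^2 = 16.
I(mu) = 1/16 = 0.0625

0.0625


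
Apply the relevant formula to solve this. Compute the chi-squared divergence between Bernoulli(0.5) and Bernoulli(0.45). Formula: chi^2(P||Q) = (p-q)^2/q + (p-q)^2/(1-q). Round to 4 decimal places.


Chi-squared divergence between Bernoulli distributions:
chi^2 = (p-q)^2/q + (p-q)^2/(1-q).
p = 0.5, q = 0.45, p-q = 0.05.
(p-q)^2 = 0.0025.
term1 = 0.0025/0.45 = 0.005556.
term2 = 0.0025/0.55 = 0.004545.
chi^2 = 0.005556 + 0.004545 = 0.0101

0.0101


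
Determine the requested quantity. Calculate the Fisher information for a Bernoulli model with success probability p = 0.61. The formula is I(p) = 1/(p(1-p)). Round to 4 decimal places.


For Bernoulli(p), Fisher information is I(p) = 1/(p*(1-p)).
p = 0.61, 1-p = 0.39.
p*(1-p) = 0.2379.
I(p) = 1/0.2379 = 4.2034

4.2034


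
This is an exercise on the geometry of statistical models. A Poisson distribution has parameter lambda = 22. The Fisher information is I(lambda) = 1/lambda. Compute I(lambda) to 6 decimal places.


Fisher information for Poisson: I(lambda) = 1/lambda.
lambda = 22.
I(lambda) = 1/22 = 0.045455

0.045455


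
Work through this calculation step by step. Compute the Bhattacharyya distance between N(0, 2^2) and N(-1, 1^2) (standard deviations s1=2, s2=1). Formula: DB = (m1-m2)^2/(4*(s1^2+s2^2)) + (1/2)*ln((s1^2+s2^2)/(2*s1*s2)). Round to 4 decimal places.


Bhattacharyya distance between two Gaussians:
DB = (m1-m2)^2/(4*(s1^2+s2^2)) + (1/2)*ln((s1^2+s2^2)/(2*s1*s2)).
(m1-m2)^2 = (1)^2 = 1.
s1^2+s2^2 = 4 + 1 = 5.
term1 = 1/20 = 0.05.
term2 = 0.5*ln(5/4.0) = 0.111572.
DB = 0.05 + 0.111572 = 0.1616

0.1616


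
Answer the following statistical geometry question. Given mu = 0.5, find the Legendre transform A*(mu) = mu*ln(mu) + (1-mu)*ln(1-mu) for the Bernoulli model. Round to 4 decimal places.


Legendre transform for Bernoulli:
A*(mu) = mu*log(mu) + (1-mu)*log(1-mu).
mu = 0.5, 1-mu = 0.5.
mu*log(mu) = 0.5*log(0.5) = -0.346574.
(1-mu)*log(1-mu) = 0.5*log(0.5) = -0.346574.
A* = -0.346574 + -0.346574 = -0.6931

-0.6931
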